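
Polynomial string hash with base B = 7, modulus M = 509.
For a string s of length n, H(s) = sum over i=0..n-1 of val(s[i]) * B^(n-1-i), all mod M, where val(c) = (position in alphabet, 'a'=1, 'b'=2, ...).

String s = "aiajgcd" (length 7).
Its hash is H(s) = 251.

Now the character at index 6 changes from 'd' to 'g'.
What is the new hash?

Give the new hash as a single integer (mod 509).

val('d') = 4, val('g') = 7
Position k = 6, exponent = n-1-k = 0
B^0 mod M = 7^0 mod 509 = 1
Delta = (7 - 4) * 1 mod 509 = 3
New hash = (251 + 3) mod 509 = 254

Answer: 254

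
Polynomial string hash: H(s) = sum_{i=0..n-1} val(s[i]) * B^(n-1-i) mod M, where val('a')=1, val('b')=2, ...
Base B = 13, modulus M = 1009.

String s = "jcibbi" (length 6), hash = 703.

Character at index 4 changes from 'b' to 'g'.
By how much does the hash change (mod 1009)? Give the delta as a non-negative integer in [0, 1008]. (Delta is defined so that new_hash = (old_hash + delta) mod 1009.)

Answer: 65

Derivation:
Delta formula: (val(new) - val(old)) * B^(n-1-k) mod M
  val('g') - val('b') = 7 - 2 = 5
  B^(n-1-k) = 13^1 mod 1009 = 13
  Delta = 5 * 13 mod 1009 = 65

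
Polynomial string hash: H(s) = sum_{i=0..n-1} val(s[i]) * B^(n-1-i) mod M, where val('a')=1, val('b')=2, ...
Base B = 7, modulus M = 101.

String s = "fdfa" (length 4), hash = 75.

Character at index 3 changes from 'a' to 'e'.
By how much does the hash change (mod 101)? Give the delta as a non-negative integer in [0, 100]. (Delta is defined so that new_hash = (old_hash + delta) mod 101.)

Delta formula: (val(new) - val(old)) * B^(n-1-k) mod M
  val('e') - val('a') = 5 - 1 = 4
  B^(n-1-k) = 7^0 mod 101 = 1
  Delta = 4 * 1 mod 101 = 4

Answer: 4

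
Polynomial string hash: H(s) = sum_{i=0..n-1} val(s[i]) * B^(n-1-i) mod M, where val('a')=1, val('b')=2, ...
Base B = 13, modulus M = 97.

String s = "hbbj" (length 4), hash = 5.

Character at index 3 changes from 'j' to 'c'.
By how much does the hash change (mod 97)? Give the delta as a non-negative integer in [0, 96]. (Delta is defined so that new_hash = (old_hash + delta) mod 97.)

Answer: 90

Derivation:
Delta formula: (val(new) - val(old)) * B^(n-1-k) mod M
  val('c') - val('j') = 3 - 10 = -7
  B^(n-1-k) = 13^0 mod 97 = 1
  Delta = -7 * 1 mod 97 = 90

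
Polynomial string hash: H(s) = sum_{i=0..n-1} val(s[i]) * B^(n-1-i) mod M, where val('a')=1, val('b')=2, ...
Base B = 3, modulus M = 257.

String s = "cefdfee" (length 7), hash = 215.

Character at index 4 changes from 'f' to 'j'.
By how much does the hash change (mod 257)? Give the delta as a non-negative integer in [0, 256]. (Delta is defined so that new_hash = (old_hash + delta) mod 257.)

Answer: 36

Derivation:
Delta formula: (val(new) - val(old)) * B^(n-1-k) mod M
  val('j') - val('f') = 10 - 6 = 4
  B^(n-1-k) = 3^2 mod 257 = 9
  Delta = 4 * 9 mod 257 = 36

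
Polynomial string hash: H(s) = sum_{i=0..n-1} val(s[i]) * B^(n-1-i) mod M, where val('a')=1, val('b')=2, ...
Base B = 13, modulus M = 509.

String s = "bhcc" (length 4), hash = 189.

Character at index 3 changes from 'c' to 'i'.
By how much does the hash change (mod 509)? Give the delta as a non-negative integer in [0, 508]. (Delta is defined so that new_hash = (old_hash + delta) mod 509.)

Delta formula: (val(new) - val(old)) * B^(n-1-k) mod M
  val('i') - val('c') = 9 - 3 = 6
  B^(n-1-k) = 13^0 mod 509 = 1
  Delta = 6 * 1 mod 509 = 6

Answer: 6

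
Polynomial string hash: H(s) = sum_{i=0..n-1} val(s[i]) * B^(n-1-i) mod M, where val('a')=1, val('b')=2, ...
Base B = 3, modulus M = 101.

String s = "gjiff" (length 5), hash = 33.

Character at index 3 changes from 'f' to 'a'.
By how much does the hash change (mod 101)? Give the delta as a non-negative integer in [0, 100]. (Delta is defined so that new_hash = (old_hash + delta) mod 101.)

Delta formula: (val(new) - val(old)) * B^(n-1-k) mod M
  val('a') - val('f') = 1 - 6 = -5
  B^(n-1-k) = 3^1 mod 101 = 3
  Delta = -5 * 3 mod 101 = 86

Answer: 86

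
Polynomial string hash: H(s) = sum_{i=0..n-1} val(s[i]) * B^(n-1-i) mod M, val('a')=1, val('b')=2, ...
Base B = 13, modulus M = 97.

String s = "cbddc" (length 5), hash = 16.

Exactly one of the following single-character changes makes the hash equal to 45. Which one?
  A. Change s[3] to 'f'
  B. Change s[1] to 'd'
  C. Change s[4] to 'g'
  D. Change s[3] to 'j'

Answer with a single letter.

Answer: B

Derivation:
Option A: s[3]='d'->'f', delta=(6-4)*13^1 mod 97 = 26, hash=16+26 mod 97 = 42
Option B: s[1]='b'->'d', delta=(4-2)*13^3 mod 97 = 29, hash=16+29 mod 97 = 45 <-- target
Option C: s[4]='c'->'g', delta=(7-3)*13^0 mod 97 = 4, hash=16+4 mod 97 = 20
Option D: s[3]='d'->'j', delta=(10-4)*13^1 mod 97 = 78, hash=16+78 mod 97 = 94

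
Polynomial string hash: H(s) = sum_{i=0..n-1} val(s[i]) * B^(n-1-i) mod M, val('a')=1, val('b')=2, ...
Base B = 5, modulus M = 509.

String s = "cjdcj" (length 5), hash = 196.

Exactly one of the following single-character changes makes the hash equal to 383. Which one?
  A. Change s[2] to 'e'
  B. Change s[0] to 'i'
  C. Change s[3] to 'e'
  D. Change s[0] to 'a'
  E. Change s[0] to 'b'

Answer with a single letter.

Answer: B

Derivation:
Option A: s[2]='d'->'e', delta=(5-4)*5^2 mod 509 = 25, hash=196+25 mod 509 = 221
Option B: s[0]='c'->'i', delta=(9-3)*5^4 mod 509 = 187, hash=196+187 mod 509 = 383 <-- target
Option C: s[3]='c'->'e', delta=(5-3)*5^1 mod 509 = 10, hash=196+10 mod 509 = 206
Option D: s[0]='c'->'a', delta=(1-3)*5^4 mod 509 = 277, hash=196+277 mod 509 = 473
Option E: s[0]='c'->'b', delta=(2-3)*5^4 mod 509 = 393, hash=196+393 mod 509 = 80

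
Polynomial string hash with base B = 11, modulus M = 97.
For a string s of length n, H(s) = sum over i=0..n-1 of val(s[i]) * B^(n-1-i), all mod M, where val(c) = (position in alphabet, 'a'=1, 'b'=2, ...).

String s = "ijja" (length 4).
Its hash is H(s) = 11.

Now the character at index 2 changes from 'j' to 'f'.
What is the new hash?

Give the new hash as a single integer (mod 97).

val('j') = 10, val('f') = 6
Position k = 2, exponent = n-1-k = 1
B^1 mod M = 11^1 mod 97 = 11
Delta = (6 - 10) * 11 mod 97 = 53
New hash = (11 + 53) mod 97 = 64

Answer: 64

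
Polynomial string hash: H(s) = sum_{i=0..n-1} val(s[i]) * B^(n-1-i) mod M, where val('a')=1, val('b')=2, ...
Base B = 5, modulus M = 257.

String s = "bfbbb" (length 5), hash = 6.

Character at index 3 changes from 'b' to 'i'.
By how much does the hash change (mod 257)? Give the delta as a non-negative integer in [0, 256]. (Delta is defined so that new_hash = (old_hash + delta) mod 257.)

Delta formula: (val(new) - val(old)) * B^(n-1-k) mod M
  val('i') - val('b') = 9 - 2 = 7
  B^(n-1-k) = 5^1 mod 257 = 5
  Delta = 7 * 5 mod 257 = 35

Answer: 35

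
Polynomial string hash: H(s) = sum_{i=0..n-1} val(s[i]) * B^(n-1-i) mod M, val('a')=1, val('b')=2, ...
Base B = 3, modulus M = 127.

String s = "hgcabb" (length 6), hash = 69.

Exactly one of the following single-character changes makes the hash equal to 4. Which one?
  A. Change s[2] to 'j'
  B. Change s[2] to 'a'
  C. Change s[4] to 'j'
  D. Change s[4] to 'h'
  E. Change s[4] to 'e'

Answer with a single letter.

Answer: A

Derivation:
Option A: s[2]='c'->'j', delta=(10-3)*3^3 mod 127 = 62, hash=69+62 mod 127 = 4 <-- target
Option B: s[2]='c'->'a', delta=(1-3)*3^3 mod 127 = 73, hash=69+73 mod 127 = 15
Option C: s[4]='b'->'j', delta=(10-2)*3^1 mod 127 = 24, hash=69+24 mod 127 = 93
Option D: s[4]='b'->'h', delta=(8-2)*3^1 mod 127 = 18, hash=69+18 mod 127 = 87
Option E: s[4]='b'->'e', delta=(5-2)*3^1 mod 127 = 9, hash=69+9 mod 127 = 78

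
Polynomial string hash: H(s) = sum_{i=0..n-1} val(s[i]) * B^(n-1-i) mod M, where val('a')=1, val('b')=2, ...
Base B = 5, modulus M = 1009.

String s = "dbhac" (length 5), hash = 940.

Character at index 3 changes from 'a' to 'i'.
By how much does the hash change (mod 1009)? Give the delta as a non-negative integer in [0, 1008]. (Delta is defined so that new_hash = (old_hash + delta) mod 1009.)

Answer: 40

Derivation:
Delta formula: (val(new) - val(old)) * B^(n-1-k) mod M
  val('i') - val('a') = 9 - 1 = 8
  B^(n-1-k) = 5^1 mod 1009 = 5
  Delta = 8 * 5 mod 1009 = 40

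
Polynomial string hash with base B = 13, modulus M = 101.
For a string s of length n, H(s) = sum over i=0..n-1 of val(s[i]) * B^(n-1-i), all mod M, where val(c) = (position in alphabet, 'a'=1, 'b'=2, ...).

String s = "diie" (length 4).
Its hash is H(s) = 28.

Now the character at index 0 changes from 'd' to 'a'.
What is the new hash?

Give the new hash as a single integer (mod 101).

Answer: 2

Derivation:
val('d') = 4, val('a') = 1
Position k = 0, exponent = n-1-k = 3
B^3 mod M = 13^3 mod 101 = 76
Delta = (1 - 4) * 76 mod 101 = 75
New hash = (28 + 75) mod 101 = 2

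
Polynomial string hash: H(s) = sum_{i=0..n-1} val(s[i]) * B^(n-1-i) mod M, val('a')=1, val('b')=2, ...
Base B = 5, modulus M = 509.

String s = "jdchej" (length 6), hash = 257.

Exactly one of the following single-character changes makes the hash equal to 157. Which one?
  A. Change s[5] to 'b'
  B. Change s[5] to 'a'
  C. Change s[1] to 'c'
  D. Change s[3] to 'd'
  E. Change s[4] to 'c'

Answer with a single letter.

Answer: D

Derivation:
Option A: s[5]='j'->'b', delta=(2-10)*5^0 mod 509 = 501, hash=257+501 mod 509 = 249
Option B: s[5]='j'->'a', delta=(1-10)*5^0 mod 509 = 500, hash=257+500 mod 509 = 248
Option C: s[1]='d'->'c', delta=(3-4)*5^4 mod 509 = 393, hash=257+393 mod 509 = 141
Option D: s[3]='h'->'d', delta=(4-8)*5^2 mod 509 = 409, hash=257+409 mod 509 = 157 <-- target
Option E: s[4]='e'->'c', delta=(3-5)*5^1 mod 509 = 499, hash=257+499 mod 509 = 247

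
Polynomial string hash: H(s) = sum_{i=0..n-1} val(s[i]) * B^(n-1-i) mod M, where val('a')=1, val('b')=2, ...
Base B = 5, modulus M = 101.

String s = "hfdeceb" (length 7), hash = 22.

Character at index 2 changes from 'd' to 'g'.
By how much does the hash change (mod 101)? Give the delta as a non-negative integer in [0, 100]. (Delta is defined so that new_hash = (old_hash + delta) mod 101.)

Answer: 57

Derivation:
Delta formula: (val(new) - val(old)) * B^(n-1-k) mod M
  val('g') - val('d') = 7 - 4 = 3
  B^(n-1-k) = 5^4 mod 101 = 19
  Delta = 3 * 19 mod 101 = 57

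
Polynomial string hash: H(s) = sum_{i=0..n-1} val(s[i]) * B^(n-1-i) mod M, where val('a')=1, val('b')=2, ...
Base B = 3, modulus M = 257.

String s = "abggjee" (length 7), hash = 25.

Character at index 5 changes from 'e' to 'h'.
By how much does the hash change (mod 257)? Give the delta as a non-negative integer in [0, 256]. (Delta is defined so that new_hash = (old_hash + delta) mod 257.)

Delta formula: (val(new) - val(old)) * B^(n-1-k) mod M
  val('h') - val('e') = 8 - 5 = 3
  B^(n-1-k) = 3^1 mod 257 = 3
  Delta = 3 * 3 mod 257 = 9

Answer: 9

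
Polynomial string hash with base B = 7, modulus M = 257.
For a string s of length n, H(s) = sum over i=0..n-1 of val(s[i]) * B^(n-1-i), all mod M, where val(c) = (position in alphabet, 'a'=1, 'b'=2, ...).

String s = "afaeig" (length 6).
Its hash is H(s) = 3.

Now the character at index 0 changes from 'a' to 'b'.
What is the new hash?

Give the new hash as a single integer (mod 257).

val('a') = 1, val('b') = 2
Position k = 0, exponent = n-1-k = 5
B^5 mod M = 7^5 mod 257 = 102
Delta = (2 - 1) * 102 mod 257 = 102
New hash = (3 + 102) mod 257 = 105

Answer: 105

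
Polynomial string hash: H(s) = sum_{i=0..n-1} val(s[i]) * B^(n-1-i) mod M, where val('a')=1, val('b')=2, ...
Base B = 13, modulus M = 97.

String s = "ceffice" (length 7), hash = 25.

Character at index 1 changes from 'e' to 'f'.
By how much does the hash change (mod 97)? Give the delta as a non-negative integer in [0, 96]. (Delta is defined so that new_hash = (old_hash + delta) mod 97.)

Answer: 74

Derivation:
Delta formula: (val(new) - val(old)) * B^(n-1-k) mod M
  val('f') - val('e') = 6 - 5 = 1
  B^(n-1-k) = 13^5 mod 97 = 74
  Delta = 1 * 74 mod 97 = 74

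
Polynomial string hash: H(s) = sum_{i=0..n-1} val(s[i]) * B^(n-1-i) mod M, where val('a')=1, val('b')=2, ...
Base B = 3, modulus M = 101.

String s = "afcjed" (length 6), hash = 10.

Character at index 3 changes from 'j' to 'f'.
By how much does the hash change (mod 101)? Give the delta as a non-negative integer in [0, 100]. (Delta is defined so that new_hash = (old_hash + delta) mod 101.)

Delta formula: (val(new) - val(old)) * B^(n-1-k) mod M
  val('f') - val('j') = 6 - 10 = -4
  B^(n-1-k) = 3^2 mod 101 = 9
  Delta = -4 * 9 mod 101 = 65

Answer: 65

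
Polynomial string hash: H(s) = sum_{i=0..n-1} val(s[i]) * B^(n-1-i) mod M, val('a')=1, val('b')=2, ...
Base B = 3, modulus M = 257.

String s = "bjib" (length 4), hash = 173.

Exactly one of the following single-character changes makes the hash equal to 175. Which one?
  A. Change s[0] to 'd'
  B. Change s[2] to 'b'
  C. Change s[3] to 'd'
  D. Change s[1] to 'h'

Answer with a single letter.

Option A: s[0]='b'->'d', delta=(4-2)*3^3 mod 257 = 54, hash=173+54 mod 257 = 227
Option B: s[2]='i'->'b', delta=(2-9)*3^1 mod 257 = 236, hash=173+236 mod 257 = 152
Option C: s[3]='b'->'d', delta=(4-2)*3^0 mod 257 = 2, hash=173+2 mod 257 = 175 <-- target
Option D: s[1]='j'->'h', delta=(8-10)*3^2 mod 257 = 239, hash=173+239 mod 257 = 155

Answer: C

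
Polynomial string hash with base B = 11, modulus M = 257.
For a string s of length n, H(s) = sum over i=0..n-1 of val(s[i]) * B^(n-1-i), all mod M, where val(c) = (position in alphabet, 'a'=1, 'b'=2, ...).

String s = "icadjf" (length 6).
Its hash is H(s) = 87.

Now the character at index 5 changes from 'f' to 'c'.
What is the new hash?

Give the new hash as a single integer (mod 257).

val('f') = 6, val('c') = 3
Position k = 5, exponent = n-1-k = 0
B^0 mod M = 11^0 mod 257 = 1
Delta = (3 - 6) * 1 mod 257 = 254
New hash = (87 + 254) mod 257 = 84

Answer: 84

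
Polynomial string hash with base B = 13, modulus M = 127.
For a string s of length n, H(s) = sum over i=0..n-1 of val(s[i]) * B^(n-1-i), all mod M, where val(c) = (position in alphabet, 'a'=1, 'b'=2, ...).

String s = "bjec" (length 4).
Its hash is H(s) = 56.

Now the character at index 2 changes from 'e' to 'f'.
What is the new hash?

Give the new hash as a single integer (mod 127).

Answer: 69

Derivation:
val('e') = 5, val('f') = 6
Position k = 2, exponent = n-1-k = 1
B^1 mod M = 13^1 mod 127 = 13
Delta = (6 - 5) * 13 mod 127 = 13
New hash = (56 + 13) mod 127 = 69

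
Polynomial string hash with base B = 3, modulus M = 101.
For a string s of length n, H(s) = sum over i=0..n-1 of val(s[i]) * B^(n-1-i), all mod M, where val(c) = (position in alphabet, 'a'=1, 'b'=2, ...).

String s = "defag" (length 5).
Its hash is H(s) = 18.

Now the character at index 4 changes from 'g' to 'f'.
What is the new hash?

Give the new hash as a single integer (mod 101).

val('g') = 7, val('f') = 6
Position k = 4, exponent = n-1-k = 0
B^0 mod M = 3^0 mod 101 = 1
Delta = (6 - 7) * 1 mod 101 = 100
New hash = (18 + 100) mod 101 = 17

Answer: 17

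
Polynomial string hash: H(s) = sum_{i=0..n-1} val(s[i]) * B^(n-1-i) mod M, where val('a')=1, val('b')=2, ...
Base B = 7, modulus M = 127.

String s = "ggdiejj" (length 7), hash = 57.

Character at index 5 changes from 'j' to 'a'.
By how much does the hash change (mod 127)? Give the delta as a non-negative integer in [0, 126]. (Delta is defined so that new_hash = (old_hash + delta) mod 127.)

Delta formula: (val(new) - val(old)) * B^(n-1-k) mod M
  val('a') - val('j') = 1 - 10 = -9
  B^(n-1-k) = 7^1 mod 127 = 7
  Delta = -9 * 7 mod 127 = 64

Answer: 64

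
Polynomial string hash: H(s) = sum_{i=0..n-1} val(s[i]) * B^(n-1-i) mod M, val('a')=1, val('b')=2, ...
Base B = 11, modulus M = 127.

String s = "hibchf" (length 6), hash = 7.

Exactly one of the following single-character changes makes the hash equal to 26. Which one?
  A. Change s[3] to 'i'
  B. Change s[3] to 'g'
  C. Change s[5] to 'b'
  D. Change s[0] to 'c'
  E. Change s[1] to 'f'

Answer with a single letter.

Option A: s[3]='c'->'i', delta=(9-3)*11^2 mod 127 = 91, hash=7+91 mod 127 = 98
Option B: s[3]='c'->'g', delta=(7-3)*11^2 mod 127 = 103, hash=7+103 mod 127 = 110
Option C: s[5]='f'->'b', delta=(2-6)*11^0 mod 127 = 123, hash=7+123 mod 127 = 3
Option D: s[0]='h'->'c', delta=(3-8)*11^5 mod 127 = 52, hash=7+52 mod 127 = 59
Option E: s[1]='i'->'f', delta=(6-9)*11^4 mod 127 = 19, hash=7+19 mod 127 = 26 <-- target

Answer: E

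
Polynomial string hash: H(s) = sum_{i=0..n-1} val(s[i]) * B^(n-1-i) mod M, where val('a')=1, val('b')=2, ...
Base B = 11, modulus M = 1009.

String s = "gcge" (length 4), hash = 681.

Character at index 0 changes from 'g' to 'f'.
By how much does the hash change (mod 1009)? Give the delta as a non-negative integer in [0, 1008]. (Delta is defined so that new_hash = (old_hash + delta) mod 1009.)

Delta formula: (val(new) - val(old)) * B^(n-1-k) mod M
  val('f') - val('g') = 6 - 7 = -1
  B^(n-1-k) = 11^3 mod 1009 = 322
  Delta = -1 * 322 mod 1009 = 687

Answer: 687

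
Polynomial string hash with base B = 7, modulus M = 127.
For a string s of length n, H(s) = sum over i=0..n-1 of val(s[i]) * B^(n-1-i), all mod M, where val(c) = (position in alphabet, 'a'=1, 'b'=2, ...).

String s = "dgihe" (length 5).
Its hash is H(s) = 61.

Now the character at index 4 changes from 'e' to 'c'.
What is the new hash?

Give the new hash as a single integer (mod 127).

val('e') = 5, val('c') = 3
Position k = 4, exponent = n-1-k = 0
B^0 mod M = 7^0 mod 127 = 1
Delta = (3 - 5) * 1 mod 127 = 125
New hash = (61 + 125) mod 127 = 59

Answer: 59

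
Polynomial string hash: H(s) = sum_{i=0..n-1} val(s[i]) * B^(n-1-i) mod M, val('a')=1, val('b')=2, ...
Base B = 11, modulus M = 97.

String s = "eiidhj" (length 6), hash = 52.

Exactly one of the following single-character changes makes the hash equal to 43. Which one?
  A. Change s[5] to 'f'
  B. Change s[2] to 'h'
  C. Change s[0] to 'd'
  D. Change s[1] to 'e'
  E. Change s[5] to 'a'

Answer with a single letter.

Answer: E

Derivation:
Option A: s[5]='j'->'f', delta=(6-10)*11^0 mod 97 = 93, hash=52+93 mod 97 = 48
Option B: s[2]='i'->'h', delta=(8-9)*11^3 mod 97 = 27, hash=52+27 mod 97 = 79
Option C: s[0]='e'->'d', delta=(4-5)*11^5 mod 97 = 66, hash=52+66 mod 97 = 21
Option D: s[1]='i'->'e', delta=(5-9)*11^4 mod 97 = 24, hash=52+24 mod 97 = 76
Option E: s[5]='j'->'a', delta=(1-10)*11^0 mod 97 = 88, hash=52+88 mod 97 = 43 <-- target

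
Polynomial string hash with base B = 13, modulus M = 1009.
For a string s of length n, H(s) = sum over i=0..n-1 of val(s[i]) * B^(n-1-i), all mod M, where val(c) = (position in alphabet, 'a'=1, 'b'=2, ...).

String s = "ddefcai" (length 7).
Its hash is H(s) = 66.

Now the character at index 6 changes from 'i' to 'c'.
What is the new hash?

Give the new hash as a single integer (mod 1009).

Answer: 60

Derivation:
val('i') = 9, val('c') = 3
Position k = 6, exponent = n-1-k = 0
B^0 mod M = 13^0 mod 1009 = 1
Delta = (3 - 9) * 1 mod 1009 = 1003
New hash = (66 + 1003) mod 1009 = 60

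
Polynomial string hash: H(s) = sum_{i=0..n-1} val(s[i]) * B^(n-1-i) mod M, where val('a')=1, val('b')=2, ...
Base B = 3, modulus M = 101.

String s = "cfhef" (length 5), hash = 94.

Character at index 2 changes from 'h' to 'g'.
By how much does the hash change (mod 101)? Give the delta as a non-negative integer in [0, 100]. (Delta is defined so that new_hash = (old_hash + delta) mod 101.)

Delta formula: (val(new) - val(old)) * B^(n-1-k) mod M
  val('g') - val('h') = 7 - 8 = -1
  B^(n-1-k) = 3^2 mod 101 = 9
  Delta = -1 * 9 mod 101 = 92

Answer: 92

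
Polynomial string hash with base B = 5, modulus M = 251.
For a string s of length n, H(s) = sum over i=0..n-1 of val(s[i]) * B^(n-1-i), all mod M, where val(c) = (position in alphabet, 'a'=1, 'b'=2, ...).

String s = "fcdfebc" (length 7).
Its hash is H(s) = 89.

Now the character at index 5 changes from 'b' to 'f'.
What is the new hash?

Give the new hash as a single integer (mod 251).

val('b') = 2, val('f') = 6
Position k = 5, exponent = n-1-k = 1
B^1 mod M = 5^1 mod 251 = 5
Delta = (6 - 2) * 5 mod 251 = 20
New hash = (89 + 20) mod 251 = 109

Answer: 109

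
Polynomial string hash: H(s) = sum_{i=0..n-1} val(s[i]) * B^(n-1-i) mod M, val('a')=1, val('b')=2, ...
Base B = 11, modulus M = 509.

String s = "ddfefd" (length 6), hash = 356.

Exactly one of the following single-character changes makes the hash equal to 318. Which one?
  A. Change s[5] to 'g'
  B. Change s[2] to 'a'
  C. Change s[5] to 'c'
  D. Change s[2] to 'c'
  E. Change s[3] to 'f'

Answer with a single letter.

Option A: s[5]='d'->'g', delta=(7-4)*11^0 mod 509 = 3, hash=356+3 mod 509 = 359
Option B: s[2]='f'->'a', delta=(1-6)*11^3 mod 509 = 471, hash=356+471 mod 509 = 318 <-- target
Option C: s[5]='d'->'c', delta=(3-4)*11^0 mod 509 = 508, hash=356+508 mod 509 = 355
Option D: s[2]='f'->'c', delta=(3-6)*11^3 mod 509 = 79, hash=356+79 mod 509 = 435
Option E: s[3]='e'->'f', delta=(6-5)*11^2 mod 509 = 121, hash=356+121 mod 509 = 477

Answer: B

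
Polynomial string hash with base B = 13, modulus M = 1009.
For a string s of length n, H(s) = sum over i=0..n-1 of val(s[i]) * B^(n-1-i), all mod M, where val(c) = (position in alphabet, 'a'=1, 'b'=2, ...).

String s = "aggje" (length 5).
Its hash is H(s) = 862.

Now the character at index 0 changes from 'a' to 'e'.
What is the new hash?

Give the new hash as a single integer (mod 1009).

Answer: 80

Derivation:
val('a') = 1, val('e') = 5
Position k = 0, exponent = n-1-k = 4
B^4 mod M = 13^4 mod 1009 = 309
Delta = (5 - 1) * 309 mod 1009 = 227
New hash = (862 + 227) mod 1009 = 80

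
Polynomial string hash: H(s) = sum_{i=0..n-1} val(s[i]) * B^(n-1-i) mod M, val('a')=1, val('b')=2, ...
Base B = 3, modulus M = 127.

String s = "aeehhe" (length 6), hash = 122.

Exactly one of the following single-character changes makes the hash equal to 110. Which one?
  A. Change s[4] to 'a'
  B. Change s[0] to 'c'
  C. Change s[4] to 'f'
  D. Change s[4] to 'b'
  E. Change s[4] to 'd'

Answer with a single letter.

Option A: s[4]='h'->'a', delta=(1-8)*3^1 mod 127 = 106, hash=122+106 mod 127 = 101
Option B: s[0]='a'->'c', delta=(3-1)*3^5 mod 127 = 105, hash=122+105 mod 127 = 100
Option C: s[4]='h'->'f', delta=(6-8)*3^1 mod 127 = 121, hash=122+121 mod 127 = 116
Option D: s[4]='h'->'b', delta=(2-8)*3^1 mod 127 = 109, hash=122+109 mod 127 = 104
Option E: s[4]='h'->'d', delta=(4-8)*3^1 mod 127 = 115, hash=122+115 mod 127 = 110 <-- target

Answer: E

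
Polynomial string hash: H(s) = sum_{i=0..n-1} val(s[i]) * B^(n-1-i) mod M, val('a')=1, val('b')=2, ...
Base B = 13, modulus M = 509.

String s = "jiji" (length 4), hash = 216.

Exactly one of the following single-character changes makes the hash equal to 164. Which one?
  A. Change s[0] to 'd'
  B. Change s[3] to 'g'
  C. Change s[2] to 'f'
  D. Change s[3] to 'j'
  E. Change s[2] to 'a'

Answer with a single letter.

Answer: C

Derivation:
Option A: s[0]='j'->'d', delta=(4-10)*13^3 mod 509 = 52, hash=216+52 mod 509 = 268
Option B: s[3]='i'->'g', delta=(7-9)*13^0 mod 509 = 507, hash=216+507 mod 509 = 214
Option C: s[2]='j'->'f', delta=(6-10)*13^1 mod 509 = 457, hash=216+457 mod 509 = 164 <-- target
Option D: s[3]='i'->'j', delta=(10-9)*13^0 mod 509 = 1, hash=216+1 mod 509 = 217
Option E: s[2]='j'->'a', delta=(1-10)*13^1 mod 509 = 392, hash=216+392 mod 509 = 99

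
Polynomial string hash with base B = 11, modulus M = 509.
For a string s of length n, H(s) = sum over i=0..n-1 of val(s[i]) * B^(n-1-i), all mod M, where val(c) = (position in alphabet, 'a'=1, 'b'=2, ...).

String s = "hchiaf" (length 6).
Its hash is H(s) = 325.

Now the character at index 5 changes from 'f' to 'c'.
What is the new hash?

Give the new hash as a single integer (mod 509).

val('f') = 6, val('c') = 3
Position k = 5, exponent = n-1-k = 0
B^0 mod M = 11^0 mod 509 = 1
Delta = (3 - 6) * 1 mod 509 = 506
New hash = (325 + 506) mod 509 = 322

Answer: 322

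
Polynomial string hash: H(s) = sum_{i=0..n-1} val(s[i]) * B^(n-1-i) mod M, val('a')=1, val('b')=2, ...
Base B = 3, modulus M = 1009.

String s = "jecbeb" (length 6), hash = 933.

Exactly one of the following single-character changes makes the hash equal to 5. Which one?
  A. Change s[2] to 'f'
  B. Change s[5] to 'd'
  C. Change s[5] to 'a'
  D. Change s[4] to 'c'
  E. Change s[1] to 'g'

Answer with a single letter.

Answer: A

Derivation:
Option A: s[2]='c'->'f', delta=(6-3)*3^3 mod 1009 = 81, hash=933+81 mod 1009 = 5 <-- target
Option B: s[5]='b'->'d', delta=(4-2)*3^0 mod 1009 = 2, hash=933+2 mod 1009 = 935
Option C: s[5]='b'->'a', delta=(1-2)*3^0 mod 1009 = 1008, hash=933+1008 mod 1009 = 932
Option D: s[4]='e'->'c', delta=(3-5)*3^1 mod 1009 = 1003, hash=933+1003 mod 1009 = 927
Option E: s[1]='e'->'g', delta=(7-5)*3^4 mod 1009 = 162, hash=933+162 mod 1009 = 86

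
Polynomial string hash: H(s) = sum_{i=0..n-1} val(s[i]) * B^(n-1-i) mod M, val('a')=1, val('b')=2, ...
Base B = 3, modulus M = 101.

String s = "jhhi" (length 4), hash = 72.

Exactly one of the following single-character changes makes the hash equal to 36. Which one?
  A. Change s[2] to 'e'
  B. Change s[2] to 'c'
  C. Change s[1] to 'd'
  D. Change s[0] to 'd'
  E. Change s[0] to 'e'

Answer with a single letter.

Answer: C

Derivation:
Option A: s[2]='h'->'e', delta=(5-8)*3^1 mod 101 = 92, hash=72+92 mod 101 = 63
Option B: s[2]='h'->'c', delta=(3-8)*3^1 mod 101 = 86, hash=72+86 mod 101 = 57
Option C: s[1]='h'->'d', delta=(4-8)*3^2 mod 101 = 65, hash=72+65 mod 101 = 36 <-- target
Option D: s[0]='j'->'d', delta=(4-10)*3^3 mod 101 = 40, hash=72+40 mod 101 = 11
Option E: s[0]='j'->'e', delta=(5-10)*3^3 mod 101 = 67, hash=72+67 mod 101 = 38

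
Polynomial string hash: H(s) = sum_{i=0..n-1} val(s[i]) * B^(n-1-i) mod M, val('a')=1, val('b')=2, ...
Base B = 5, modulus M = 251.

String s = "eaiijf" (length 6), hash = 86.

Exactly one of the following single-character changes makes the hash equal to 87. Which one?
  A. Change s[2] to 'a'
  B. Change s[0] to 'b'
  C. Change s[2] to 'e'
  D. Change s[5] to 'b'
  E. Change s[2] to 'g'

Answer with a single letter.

Option A: s[2]='i'->'a', delta=(1-9)*5^3 mod 251 = 4, hash=86+4 mod 251 = 90
Option B: s[0]='e'->'b', delta=(2-5)*5^5 mod 251 = 163, hash=86+163 mod 251 = 249
Option C: s[2]='i'->'e', delta=(5-9)*5^3 mod 251 = 2, hash=86+2 mod 251 = 88
Option D: s[5]='f'->'b', delta=(2-6)*5^0 mod 251 = 247, hash=86+247 mod 251 = 82
Option E: s[2]='i'->'g', delta=(7-9)*5^3 mod 251 = 1, hash=86+1 mod 251 = 87 <-- target

Answer: E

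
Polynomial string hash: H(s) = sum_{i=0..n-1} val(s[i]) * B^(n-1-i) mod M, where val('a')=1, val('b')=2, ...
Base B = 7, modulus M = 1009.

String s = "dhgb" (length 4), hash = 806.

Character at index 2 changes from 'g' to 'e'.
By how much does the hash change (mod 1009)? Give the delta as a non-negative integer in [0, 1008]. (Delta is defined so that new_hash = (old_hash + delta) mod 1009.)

Delta formula: (val(new) - val(old)) * B^(n-1-k) mod M
  val('e') - val('g') = 5 - 7 = -2
  B^(n-1-k) = 7^1 mod 1009 = 7
  Delta = -2 * 7 mod 1009 = 995

Answer: 995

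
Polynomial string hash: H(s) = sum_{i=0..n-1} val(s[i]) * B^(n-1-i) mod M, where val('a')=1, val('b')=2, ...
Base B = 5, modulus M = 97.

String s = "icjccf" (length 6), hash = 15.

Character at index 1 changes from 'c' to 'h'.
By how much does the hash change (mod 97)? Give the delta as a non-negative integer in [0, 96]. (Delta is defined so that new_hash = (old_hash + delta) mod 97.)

Delta formula: (val(new) - val(old)) * B^(n-1-k) mod M
  val('h') - val('c') = 8 - 3 = 5
  B^(n-1-k) = 5^4 mod 97 = 43
  Delta = 5 * 43 mod 97 = 21

Answer: 21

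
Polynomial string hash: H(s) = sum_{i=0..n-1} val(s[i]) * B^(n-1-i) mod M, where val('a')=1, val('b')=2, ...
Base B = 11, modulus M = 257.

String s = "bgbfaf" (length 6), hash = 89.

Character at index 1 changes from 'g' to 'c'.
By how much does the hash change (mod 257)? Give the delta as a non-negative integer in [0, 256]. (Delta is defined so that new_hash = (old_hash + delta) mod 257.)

Delta formula: (val(new) - val(old)) * B^(n-1-k) mod M
  val('c') - val('g') = 3 - 7 = -4
  B^(n-1-k) = 11^4 mod 257 = 249
  Delta = -4 * 249 mod 257 = 32

Answer: 32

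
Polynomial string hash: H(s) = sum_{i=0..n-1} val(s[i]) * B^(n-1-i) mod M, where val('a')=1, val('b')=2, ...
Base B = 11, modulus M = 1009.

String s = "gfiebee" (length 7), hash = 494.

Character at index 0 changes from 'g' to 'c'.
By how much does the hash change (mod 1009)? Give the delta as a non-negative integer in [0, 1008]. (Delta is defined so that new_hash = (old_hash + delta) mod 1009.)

Answer: 972

Derivation:
Delta formula: (val(new) - val(old)) * B^(n-1-k) mod M
  val('c') - val('g') = 3 - 7 = -4
  B^(n-1-k) = 11^6 mod 1009 = 766
  Delta = -4 * 766 mod 1009 = 972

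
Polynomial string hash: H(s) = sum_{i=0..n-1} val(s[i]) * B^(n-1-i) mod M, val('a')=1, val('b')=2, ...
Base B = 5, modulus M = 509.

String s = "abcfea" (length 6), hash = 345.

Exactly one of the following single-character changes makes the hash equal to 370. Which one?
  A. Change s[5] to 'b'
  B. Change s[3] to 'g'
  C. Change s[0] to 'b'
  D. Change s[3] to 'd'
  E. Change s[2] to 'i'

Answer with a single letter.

Answer: B

Derivation:
Option A: s[5]='a'->'b', delta=(2-1)*5^0 mod 509 = 1, hash=345+1 mod 509 = 346
Option B: s[3]='f'->'g', delta=(7-6)*5^2 mod 509 = 25, hash=345+25 mod 509 = 370 <-- target
Option C: s[0]='a'->'b', delta=(2-1)*5^5 mod 509 = 71, hash=345+71 mod 509 = 416
Option D: s[3]='f'->'d', delta=(4-6)*5^2 mod 509 = 459, hash=345+459 mod 509 = 295
Option E: s[2]='c'->'i', delta=(9-3)*5^3 mod 509 = 241, hash=345+241 mod 509 = 77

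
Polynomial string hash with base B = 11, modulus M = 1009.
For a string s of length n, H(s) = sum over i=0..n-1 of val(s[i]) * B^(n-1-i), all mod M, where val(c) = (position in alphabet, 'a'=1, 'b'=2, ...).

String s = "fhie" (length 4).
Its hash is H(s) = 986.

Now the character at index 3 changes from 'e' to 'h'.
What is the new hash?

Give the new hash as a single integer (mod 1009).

Answer: 989

Derivation:
val('e') = 5, val('h') = 8
Position k = 3, exponent = n-1-k = 0
B^0 mod M = 11^0 mod 1009 = 1
Delta = (8 - 5) * 1 mod 1009 = 3
New hash = (986 + 3) mod 1009 = 989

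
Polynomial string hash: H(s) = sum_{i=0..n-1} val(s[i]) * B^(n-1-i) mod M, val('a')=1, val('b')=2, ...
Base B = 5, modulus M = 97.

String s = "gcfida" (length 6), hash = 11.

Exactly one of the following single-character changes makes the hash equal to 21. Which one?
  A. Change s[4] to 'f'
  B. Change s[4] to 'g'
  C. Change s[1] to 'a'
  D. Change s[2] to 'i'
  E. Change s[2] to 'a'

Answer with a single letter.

Answer: A

Derivation:
Option A: s[4]='d'->'f', delta=(6-4)*5^1 mod 97 = 10, hash=11+10 mod 97 = 21 <-- target
Option B: s[4]='d'->'g', delta=(7-4)*5^1 mod 97 = 15, hash=11+15 mod 97 = 26
Option C: s[1]='c'->'a', delta=(1-3)*5^4 mod 97 = 11, hash=11+11 mod 97 = 22
Option D: s[2]='f'->'i', delta=(9-6)*5^3 mod 97 = 84, hash=11+84 mod 97 = 95
Option E: s[2]='f'->'a', delta=(1-6)*5^3 mod 97 = 54, hash=11+54 mod 97 = 65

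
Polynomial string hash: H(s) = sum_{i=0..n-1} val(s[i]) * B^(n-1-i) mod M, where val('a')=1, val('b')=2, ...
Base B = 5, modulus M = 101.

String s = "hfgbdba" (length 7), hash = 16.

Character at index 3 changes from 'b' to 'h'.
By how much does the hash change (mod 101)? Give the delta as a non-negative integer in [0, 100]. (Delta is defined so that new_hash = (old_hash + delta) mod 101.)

Delta formula: (val(new) - val(old)) * B^(n-1-k) mod M
  val('h') - val('b') = 8 - 2 = 6
  B^(n-1-k) = 5^3 mod 101 = 24
  Delta = 6 * 24 mod 101 = 43

Answer: 43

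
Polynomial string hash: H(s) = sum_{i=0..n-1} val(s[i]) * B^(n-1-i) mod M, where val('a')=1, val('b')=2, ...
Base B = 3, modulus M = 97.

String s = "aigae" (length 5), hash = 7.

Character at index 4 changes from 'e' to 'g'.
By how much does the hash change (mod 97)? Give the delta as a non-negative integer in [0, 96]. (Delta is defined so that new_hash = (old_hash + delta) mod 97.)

Answer: 2

Derivation:
Delta formula: (val(new) - val(old)) * B^(n-1-k) mod M
  val('g') - val('e') = 7 - 5 = 2
  B^(n-1-k) = 3^0 mod 97 = 1
  Delta = 2 * 1 mod 97 = 2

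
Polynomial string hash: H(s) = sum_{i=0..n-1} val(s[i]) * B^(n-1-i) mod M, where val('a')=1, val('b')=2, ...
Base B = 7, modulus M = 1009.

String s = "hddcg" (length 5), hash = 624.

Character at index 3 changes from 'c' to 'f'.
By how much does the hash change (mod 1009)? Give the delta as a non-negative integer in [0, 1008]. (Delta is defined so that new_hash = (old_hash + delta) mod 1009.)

Answer: 21

Derivation:
Delta formula: (val(new) - val(old)) * B^(n-1-k) mod M
  val('f') - val('c') = 6 - 3 = 3
  B^(n-1-k) = 7^1 mod 1009 = 7
  Delta = 3 * 7 mod 1009 = 21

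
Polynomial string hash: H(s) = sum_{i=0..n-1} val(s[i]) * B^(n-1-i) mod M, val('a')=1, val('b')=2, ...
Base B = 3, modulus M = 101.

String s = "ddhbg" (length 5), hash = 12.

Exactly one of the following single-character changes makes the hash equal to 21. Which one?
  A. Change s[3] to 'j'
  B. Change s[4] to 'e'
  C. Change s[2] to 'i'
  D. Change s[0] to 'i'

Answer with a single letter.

Answer: C

Derivation:
Option A: s[3]='b'->'j', delta=(10-2)*3^1 mod 101 = 24, hash=12+24 mod 101 = 36
Option B: s[4]='g'->'e', delta=(5-7)*3^0 mod 101 = 99, hash=12+99 mod 101 = 10
Option C: s[2]='h'->'i', delta=(9-8)*3^2 mod 101 = 9, hash=12+9 mod 101 = 21 <-- target
Option D: s[0]='d'->'i', delta=(9-4)*3^4 mod 101 = 1, hash=12+1 mod 101 = 13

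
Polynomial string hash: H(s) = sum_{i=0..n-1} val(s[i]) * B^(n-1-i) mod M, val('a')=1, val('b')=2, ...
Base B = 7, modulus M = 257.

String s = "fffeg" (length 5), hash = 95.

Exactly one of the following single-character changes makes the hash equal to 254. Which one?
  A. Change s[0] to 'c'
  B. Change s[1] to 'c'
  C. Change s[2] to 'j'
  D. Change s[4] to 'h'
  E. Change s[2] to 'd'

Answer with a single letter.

Answer: E

Derivation:
Option A: s[0]='f'->'c', delta=(3-6)*7^4 mod 257 = 250, hash=95+250 mod 257 = 88
Option B: s[1]='f'->'c', delta=(3-6)*7^3 mod 257 = 256, hash=95+256 mod 257 = 94
Option C: s[2]='f'->'j', delta=(10-6)*7^2 mod 257 = 196, hash=95+196 mod 257 = 34
Option D: s[4]='g'->'h', delta=(8-7)*7^0 mod 257 = 1, hash=95+1 mod 257 = 96
Option E: s[2]='f'->'d', delta=(4-6)*7^2 mod 257 = 159, hash=95+159 mod 257 = 254 <-- target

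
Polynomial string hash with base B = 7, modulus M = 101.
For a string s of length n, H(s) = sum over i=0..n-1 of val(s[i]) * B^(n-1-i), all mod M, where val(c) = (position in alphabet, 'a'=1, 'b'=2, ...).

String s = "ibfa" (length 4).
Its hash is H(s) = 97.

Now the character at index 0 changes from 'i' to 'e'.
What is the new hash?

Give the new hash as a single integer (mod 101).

val('i') = 9, val('e') = 5
Position k = 0, exponent = n-1-k = 3
B^3 mod M = 7^3 mod 101 = 40
Delta = (5 - 9) * 40 mod 101 = 42
New hash = (97 + 42) mod 101 = 38

Answer: 38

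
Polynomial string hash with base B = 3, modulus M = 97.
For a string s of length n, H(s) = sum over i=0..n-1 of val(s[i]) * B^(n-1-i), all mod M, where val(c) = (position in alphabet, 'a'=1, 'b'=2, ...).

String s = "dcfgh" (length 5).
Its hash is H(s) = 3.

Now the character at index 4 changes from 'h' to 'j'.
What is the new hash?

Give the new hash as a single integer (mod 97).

val('h') = 8, val('j') = 10
Position k = 4, exponent = n-1-k = 0
B^0 mod M = 3^0 mod 97 = 1
Delta = (10 - 8) * 1 mod 97 = 2
New hash = (3 + 2) mod 97 = 5

Answer: 5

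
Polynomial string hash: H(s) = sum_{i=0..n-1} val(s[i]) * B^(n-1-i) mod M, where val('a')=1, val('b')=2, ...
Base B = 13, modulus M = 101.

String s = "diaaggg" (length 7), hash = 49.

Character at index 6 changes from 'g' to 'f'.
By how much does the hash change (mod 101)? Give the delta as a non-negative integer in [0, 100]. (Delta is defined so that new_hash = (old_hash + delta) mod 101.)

Delta formula: (val(new) - val(old)) * B^(n-1-k) mod M
  val('f') - val('g') = 6 - 7 = -1
  B^(n-1-k) = 13^0 mod 101 = 1
  Delta = -1 * 1 mod 101 = 100

Answer: 100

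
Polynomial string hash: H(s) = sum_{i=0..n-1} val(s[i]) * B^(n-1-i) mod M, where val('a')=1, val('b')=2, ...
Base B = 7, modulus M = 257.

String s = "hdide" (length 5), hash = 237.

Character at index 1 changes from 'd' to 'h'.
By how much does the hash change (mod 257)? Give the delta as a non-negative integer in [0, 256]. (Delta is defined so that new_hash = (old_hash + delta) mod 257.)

Answer: 87

Derivation:
Delta formula: (val(new) - val(old)) * B^(n-1-k) mod M
  val('h') - val('d') = 8 - 4 = 4
  B^(n-1-k) = 7^3 mod 257 = 86
  Delta = 4 * 86 mod 257 = 87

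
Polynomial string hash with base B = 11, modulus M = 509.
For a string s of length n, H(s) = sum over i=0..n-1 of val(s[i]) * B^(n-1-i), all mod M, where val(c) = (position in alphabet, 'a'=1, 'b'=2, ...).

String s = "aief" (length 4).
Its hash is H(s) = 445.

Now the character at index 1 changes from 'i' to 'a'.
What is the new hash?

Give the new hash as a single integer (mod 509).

Answer: 495

Derivation:
val('i') = 9, val('a') = 1
Position k = 1, exponent = n-1-k = 2
B^2 mod M = 11^2 mod 509 = 121
Delta = (1 - 9) * 121 mod 509 = 50
New hash = (445 + 50) mod 509 = 495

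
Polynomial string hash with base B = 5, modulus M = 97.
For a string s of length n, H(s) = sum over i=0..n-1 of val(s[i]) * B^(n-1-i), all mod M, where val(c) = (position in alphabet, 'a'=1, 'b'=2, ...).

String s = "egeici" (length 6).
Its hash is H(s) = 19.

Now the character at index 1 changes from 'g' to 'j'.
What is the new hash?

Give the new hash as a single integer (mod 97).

Answer: 51

Derivation:
val('g') = 7, val('j') = 10
Position k = 1, exponent = n-1-k = 4
B^4 mod M = 5^4 mod 97 = 43
Delta = (10 - 7) * 43 mod 97 = 32
New hash = (19 + 32) mod 97 = 51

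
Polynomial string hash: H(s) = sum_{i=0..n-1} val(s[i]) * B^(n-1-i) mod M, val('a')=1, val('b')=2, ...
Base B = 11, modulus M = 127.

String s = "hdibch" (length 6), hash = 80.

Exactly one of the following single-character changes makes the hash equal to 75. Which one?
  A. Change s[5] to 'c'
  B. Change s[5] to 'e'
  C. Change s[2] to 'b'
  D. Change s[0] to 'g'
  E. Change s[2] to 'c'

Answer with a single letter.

Option A: s[5]='h'->'c', delta=(3-8)*11^0 mod 127 = 122, hash=80+122 mod 127 = 75 <-- target
Option B: s[5]='h'->'e', delta=(5-8)*11^0 mod 127 = 124, hash=80+124 mod 127 = 77
Option C: s[2]='i'->'b', delta=(2-9)*11^3 mod 127 = 81, hash=80+81 mod 127 = 34
Option D: s[0]='h'->'g', delta=(7-8)*11^5 mod 127 = 112, hash=80+112 mod 127 = 65
Option E: s[2]='i'->'c', delta=(3-9)*11^3 mod 127 = 15, hash=80+15 mod 127 = 95

Answer: A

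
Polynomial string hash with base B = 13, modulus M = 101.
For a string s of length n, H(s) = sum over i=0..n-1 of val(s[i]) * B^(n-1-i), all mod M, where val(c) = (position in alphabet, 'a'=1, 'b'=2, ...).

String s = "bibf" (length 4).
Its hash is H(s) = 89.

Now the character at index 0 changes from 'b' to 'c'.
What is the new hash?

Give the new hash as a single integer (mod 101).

Answer: 64

Derivation:
val('b') = 2, val('c') = 3
Position k = 0, exponent = n-1-k = 3
B^3 mod M = 13^3 mod 101 = 76
Delta = (3 - 2) * 76 mod 101 = 76
New hash = (89 + 76) mod 101 = 64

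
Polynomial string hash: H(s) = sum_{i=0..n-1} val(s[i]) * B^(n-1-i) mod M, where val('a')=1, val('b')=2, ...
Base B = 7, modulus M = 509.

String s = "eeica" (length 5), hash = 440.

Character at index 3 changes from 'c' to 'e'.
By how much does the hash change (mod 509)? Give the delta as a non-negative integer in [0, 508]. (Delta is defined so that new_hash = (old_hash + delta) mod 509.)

Answer: 14

Derivation:
Delta formula: (val(new) - val(old)) * B^(n-1-k) mod M
  val('e') - val('c') = 5 - 3 = 2
  B^(n-1-k) = 7^1 mod 509 = 7
  Delta = 2 * 7 mod 509 = 14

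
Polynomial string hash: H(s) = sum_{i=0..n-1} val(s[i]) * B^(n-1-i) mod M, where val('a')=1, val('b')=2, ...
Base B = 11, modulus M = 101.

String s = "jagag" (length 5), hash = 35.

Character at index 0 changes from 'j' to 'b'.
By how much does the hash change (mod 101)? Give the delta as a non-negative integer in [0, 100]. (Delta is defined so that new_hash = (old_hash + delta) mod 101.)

Delta formula: (val(new) - val(old)) * B^(n-1-k) mod M
  val('b') - val('j') = 2 - 10 = -8
  B^(n-1-k) = 11^4 mod 101 = 97
  Delta = -8 * 97 mod 101 = 32

Answer: 32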